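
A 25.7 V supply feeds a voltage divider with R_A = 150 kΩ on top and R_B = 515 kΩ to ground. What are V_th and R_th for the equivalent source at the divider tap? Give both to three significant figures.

V_th is the open-circuit tap voltage: 25.7 × 515/(150 + 515) = 19.9 V.
With the supply zeroed, R_A and R_B appear in parallel from the tap: R_th = R_A‖R_B = (150 × 515)/665.0 = 116 kΩ.

V_th = 19.9 V, R_th = 116 kΩ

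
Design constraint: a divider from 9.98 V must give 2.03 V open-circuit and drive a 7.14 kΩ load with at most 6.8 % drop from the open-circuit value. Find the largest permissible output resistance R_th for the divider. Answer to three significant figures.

Loading drop = R_th/(R_th + R_L) ≤ 0.0680, so R_th ≤ R_L · ε/(1−ε) = 7.14 kΩ × 0.0680/0.9320 = 521 Ω.
(Any R1, R2 with R2/(R1+R2) = 0.203 and R1‖R2 ≤ 521 Ω will meet the spec.)

R_th ≤ 521 Ω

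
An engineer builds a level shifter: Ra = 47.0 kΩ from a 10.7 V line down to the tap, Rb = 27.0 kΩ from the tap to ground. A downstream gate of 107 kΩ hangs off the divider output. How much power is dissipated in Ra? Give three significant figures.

Total resistance from the source is Ra + (Rb‖R_L) = 68.56 kΩ, so I = 10.7/68.56 kΩ = 0.1561 mA.
P = I²·Ra = (0.1561 mA)² × 47.0 kΩ = 1.14 mW.

P ≈ 1.14 mW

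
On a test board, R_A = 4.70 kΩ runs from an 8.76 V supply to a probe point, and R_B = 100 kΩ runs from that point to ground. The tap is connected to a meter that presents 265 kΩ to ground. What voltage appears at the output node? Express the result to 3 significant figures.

The load sits in parallel with R_B: R_B‖R_L = (100 × 265) / (100 + 265) = 72.60 kΩ.
V_out = 8.76 × 72.60 / (4.70 + 72.60) = 8.76 × 72.60/77.30 = 8.23 V.
(Unloaded it would have been 8.37 V.)

V_out ≈ 8.23 V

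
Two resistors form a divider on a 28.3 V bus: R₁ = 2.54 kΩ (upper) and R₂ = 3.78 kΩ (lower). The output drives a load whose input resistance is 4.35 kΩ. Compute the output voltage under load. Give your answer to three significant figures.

V_out ≈ 12.5 V

The load sits in parallel with R₂: R₂‖R_L = (3.78 × 4.35) / (3.78 + 4.35) = 2.023 kΩ.
V_out = 28.3 × 2.023 / (2.54 + 2.023) = 28.3 × 2.023/4.563 = 12.5 V.
(Unloaded it would have been 16.9 V.)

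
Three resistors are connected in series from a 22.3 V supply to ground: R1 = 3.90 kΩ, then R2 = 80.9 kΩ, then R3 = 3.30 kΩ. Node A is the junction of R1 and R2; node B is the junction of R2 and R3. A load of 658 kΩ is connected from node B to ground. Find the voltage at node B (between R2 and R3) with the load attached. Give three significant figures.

At node B, R3 is in parallel with the load: R3‖R_L = 3.284 kΩ.
Below node A the resistance is R2 + (R3‖R_L) = 84.18 kΩ, so V_A = 22.3 × 84.18/88.08 = 21.31 V.
Then V_B = V_A × (R3‖R_L)/(R2 + R3‖R_L) = 21.31 × 3.284/84.18 = 0.831 V.

V ≈ 0.831 V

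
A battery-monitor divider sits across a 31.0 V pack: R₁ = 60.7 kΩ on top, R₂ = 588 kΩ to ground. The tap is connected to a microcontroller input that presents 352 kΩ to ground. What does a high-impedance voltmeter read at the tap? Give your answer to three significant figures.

V_out ≈ 24.3 V

The load sits in parallel with R₂: R₂‖R_L = (588 × 352) / (588 + 352) = 220.2 kΩ.
V_out = 31.0 × 220.2 / (60.7 + 220.2) = 31.0 × 220.2/280.9 = 24.3 V.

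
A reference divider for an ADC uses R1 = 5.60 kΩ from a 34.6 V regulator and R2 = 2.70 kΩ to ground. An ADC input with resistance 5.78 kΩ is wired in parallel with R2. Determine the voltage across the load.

The load sits in parallel with R2: R2‖R_L = (2.70 × 5.78) / (2.70 + 5.78) = 1.840 kΩ.
V_out = 34.6 × 1.840 / (5.60 + 1.840) = 34.6 × 1.840/7.440 = 8.56 V.

V_out ≈ 8.56 V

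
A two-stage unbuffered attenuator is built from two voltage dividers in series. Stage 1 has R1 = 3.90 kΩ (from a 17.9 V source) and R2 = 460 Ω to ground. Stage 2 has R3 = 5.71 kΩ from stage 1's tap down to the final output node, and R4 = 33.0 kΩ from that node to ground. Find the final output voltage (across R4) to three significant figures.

V_out ≈ 1.59 V

Stage 2 presents R3+R4 = 38710 Ω as a load on stage 1's tap.
Stage 1's lower leg becomes R2‖(R3+R4) = 454.6 Ω, so V_mid = 17.9 × 454.6/4355 = 1.869 V.
Stage 2 is itself unloaded: V_out = V_mid × R4/(R3+R4) = 1.869 × 33000/38710 = 1.59 V.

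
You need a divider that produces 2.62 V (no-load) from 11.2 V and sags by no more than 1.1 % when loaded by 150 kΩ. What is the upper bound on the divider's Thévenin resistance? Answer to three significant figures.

Loading drop = R_th/(R_th + R_L) ≤ 0.0110, so R_th ≤ R_L · ε/(1−ε) = 150 kΩ × 0.0110/0.9890 = 1.67 kΩ.

R_th ≤ 1.67 kΩ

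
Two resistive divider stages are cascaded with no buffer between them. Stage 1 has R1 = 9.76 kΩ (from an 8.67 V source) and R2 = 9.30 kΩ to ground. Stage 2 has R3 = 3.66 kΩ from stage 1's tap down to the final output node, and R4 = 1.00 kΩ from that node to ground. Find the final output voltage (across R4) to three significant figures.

Stage 2 presents R3+R4 = 4.660 kΩ as a load on stage 1's tap.
Stage 1's lower leg becomes R2‖(R3+R4) = 3.104 kΩ, so V_mid = 8.67 × 3.104/12.86 = 2.092 V.
Stage 2 is itself unloaded: V_out = V_mid × R4/(R3+R4) = 2.092 × 1.00/4.660 = 0.449 V.

V_out ≈ 0.449 V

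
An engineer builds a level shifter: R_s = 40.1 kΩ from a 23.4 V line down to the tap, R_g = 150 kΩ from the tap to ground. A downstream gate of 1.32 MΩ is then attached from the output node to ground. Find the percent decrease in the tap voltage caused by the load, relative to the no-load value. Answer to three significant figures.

2.34 %

The divider's output (Thévenin) resistance is R_s‖R_g = 31.64 kΩ.
Fractional drop under load = R_th/(R_th + R_L) = 31.64 / (31.64 + 1320) = 0.02341.
So the output falls by 2.34 %.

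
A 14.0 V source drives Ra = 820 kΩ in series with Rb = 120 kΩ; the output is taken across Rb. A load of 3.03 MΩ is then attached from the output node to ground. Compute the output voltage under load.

V_out ≈ 1.73 V

The load sits in parallel with Rb: Rb‖R_L = (120 × 3030) / (120 + 3030) = 115.4 kΩ.
V_out = 14.0 × 115.4 / (820 + 115.4) = 14.0 × 115.4/935.4 = 1.73 V.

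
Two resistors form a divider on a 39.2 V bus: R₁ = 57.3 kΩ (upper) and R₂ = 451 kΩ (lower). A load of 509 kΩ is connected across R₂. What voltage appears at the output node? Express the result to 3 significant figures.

The load sits in parallel with R₂: R₂‖R_L = (451 × 509) / (451 + 509) = 239.1 kΩ.
V_out = 39.2 × 239.1 / (57.3 + 239.1) = 39.2 × 239.1/296.4 = 31.6 V.

V_out ≈ 31.6 V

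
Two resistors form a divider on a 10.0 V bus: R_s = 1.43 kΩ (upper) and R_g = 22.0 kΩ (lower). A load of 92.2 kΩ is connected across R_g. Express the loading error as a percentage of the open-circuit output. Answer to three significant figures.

The divider's output (Thévenin) resistance is R_s‖R_g = 1.343 kΩ.
Fractional drop under load = R_th/(R_th + R_L) = 1.343 / (1.343 + 92.2) = 0.01435.
So the output falls by 1.44 %.

1.44 %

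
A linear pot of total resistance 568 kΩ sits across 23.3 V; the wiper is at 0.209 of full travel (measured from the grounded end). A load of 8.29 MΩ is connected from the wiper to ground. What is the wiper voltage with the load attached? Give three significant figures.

V ≈ 4.82 V

The wiper splits the pot into (1−α)R = 449.3 kΩ above and αR = 118.7 kΩ below.
Lower section ‖ load = 117.0 kΩ.
V_wiper = 23.3 × 117.0/(449.3 + 117.0) = 4.82 V.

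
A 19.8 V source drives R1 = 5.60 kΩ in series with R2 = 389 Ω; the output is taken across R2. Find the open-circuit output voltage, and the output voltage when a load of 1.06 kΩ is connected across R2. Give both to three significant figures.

Unloaded: 1.29 V; loaded: 0.957 V

Open-circuit: V = 19.8 × 389/(5600 + 389) = 1.29 V.
With the load, R2 becomes R2‖R_L = 284.6 Ω, so V = 19.8 × 284.6/5885 = 0.957 V.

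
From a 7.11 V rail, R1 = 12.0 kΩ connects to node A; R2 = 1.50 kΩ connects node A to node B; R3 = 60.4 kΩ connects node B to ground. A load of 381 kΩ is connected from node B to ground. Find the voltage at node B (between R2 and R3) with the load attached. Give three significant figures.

At node B, R3 is in parallel with the load: R3‖R_L = 52.14 kΩ.
Below node A the resistance is R2 + (R3‖R_L) = 53.64 kΩ, so V_A = 7.11 × 53.64/65.64 = 5.810 V.
Then V_B = V_A × (R3‖R_L)/(R2 + R3‖R_L) = 5.810 × 52.14/53.64 = 5.65 V.

V ≈ 5.65 V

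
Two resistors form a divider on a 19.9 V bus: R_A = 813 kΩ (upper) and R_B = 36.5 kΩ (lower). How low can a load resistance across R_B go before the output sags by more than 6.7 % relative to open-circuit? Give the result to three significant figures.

R_L(min) ≈ 486 kΩ

Output resistance R_th = R_A‖R_B = (813 × 36.5)/849.5 = 34.93 kΩ.
The fractional drop is R_th/(R_th + R_L); requiring this ≤ 0.0670 gives R_L ≥ R_th(1/0.0670 − 1) = 34.93 × 13.93 = 486 kΩ.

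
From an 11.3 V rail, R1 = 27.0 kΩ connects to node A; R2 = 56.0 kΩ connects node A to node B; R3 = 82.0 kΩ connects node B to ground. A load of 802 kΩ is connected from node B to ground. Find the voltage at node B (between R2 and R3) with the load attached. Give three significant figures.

V ≈ 5.34 V

At node B, R3 is in parallel with the load: R3‖R_L = 74.39 kΩ.
Below node A the resistance is R2 + (R3‖R_L) = 130.4 kΩ, so V_A = 11.3 × 130.4/157.4 = 9.362 V.
Then V_B = V_A × (R3‖R_L)/(R2 + R3‖R_L) = 9.362 × 74.39/130.4 = 5.34 V.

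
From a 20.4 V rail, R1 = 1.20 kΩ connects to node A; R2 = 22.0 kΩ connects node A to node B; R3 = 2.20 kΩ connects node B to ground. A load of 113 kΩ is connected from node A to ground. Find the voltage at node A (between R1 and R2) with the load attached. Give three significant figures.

Below node A the series string R2+R3 = 24.20 kΩ sits in parallel with the 113 kΩ load: 19.93 kΩ.
V_A = 20.4 × 19.93/(1.20 + 19.93) = 19.2 V.

V ≈ 19.2 V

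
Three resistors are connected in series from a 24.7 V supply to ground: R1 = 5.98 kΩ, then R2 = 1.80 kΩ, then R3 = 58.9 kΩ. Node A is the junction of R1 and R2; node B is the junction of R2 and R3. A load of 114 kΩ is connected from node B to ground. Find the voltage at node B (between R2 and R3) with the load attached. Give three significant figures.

V ≈ 20.6 V

At node B, R3 is in parallel with the load: R3‖R_L = 38.84 kΩ.
Below node A the resistance is R2 + (R3‖R_L) = 40.64 kΩ, so V_A = 24.7 × 40.64/46.62 = 21.53 V.
Then V_B = V_A × (R3‖R_L)/(R2 + R3‖R_L) = 21.53 × 38.84/40.64 = 20.6 V.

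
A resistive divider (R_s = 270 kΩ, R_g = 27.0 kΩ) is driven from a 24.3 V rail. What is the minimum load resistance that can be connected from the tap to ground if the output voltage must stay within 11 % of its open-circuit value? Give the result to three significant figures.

R_L(min) ≈ 199 kΩ

Output resistance R_th = R_s‖R_g = (270 × 27.0)/297.0 = 24.55 kΩ.
The fractional drop is R_th/(R_th + R_L); requiring this ≤ 0.110 gives R_L ≥ R_th(1/0.110 − 1) = 24.55 × 8.091 = 199 kΩ.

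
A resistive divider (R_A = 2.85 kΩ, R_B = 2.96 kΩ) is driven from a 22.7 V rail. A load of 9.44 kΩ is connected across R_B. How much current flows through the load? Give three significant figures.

R_B‖R_L = 2.253 kΩ; V_out = 22.7 × 2.253/5.103 = 10.02 V.
I_L = V_out / R_L = 10.02 / 9.44 kΩ = 1.06 mA.

I_L ≈ 1.06 mA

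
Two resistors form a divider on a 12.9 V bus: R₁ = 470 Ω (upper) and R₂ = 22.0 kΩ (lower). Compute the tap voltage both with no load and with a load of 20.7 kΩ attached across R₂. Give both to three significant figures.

Unloaded: 12.6 V; loaded: 12.4 V

Open-circuit: V = 12.9 × 22000/(470 + 22000) = 12.6 V.
With the load, R₂ becomes R₂‖R_L = 10670 Ω, so V = 12.9 × 10670/11140 = 12.4 V.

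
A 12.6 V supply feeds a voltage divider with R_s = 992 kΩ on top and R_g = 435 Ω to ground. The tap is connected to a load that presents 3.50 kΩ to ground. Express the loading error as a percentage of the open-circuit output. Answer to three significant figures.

The divider's output (Thévenin) resistance is R_s‖R_g = 434.8 Ω.
Fractional drop under load = R_th/(R_th + R_L) = 434.8 / (434.8 + 3500) = 0.1105.
So the output falls by 11.1 %.

11.1 %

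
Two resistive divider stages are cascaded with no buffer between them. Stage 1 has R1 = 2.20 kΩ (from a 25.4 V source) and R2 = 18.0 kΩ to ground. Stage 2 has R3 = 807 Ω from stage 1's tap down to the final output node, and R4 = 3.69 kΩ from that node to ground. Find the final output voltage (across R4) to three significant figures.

V_out ≈ 12.9 V

Stage 2 presents R3+R4 = 4497 Ω as a load on stage 1's tap.
Stage 1's lower leg becomes R2‖(R3+R4) = 3598 Ω, so V_mid = 25.4 × 3598/5798 = 15.76 V.
Stage 2 is itself unloaded: V_out = V_mid × R4/(R3+R4) = 15.76 × 3690/4497 = 12.9 V.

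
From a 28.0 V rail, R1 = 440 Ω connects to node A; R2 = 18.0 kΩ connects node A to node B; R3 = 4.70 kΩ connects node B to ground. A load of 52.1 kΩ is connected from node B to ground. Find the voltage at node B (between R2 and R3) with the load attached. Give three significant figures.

At node B, R3 is in parallel with the load: R3‖R_L = 4311 Ω.
Below node A the resistance is R2 + (R3‖R_L) = 22310 Ω, so V_A = 28.0 × 22310/22750 = 27.46 V.
Then V_B = V_A × (R3‖R_L)/(R2 + R3‖R_L) = 27.46 × 4311/22310 = 5.31 V.

V ≈ 5.31 V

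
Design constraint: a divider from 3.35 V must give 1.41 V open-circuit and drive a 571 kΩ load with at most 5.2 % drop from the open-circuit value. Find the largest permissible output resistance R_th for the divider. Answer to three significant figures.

Loading drop = R_th/(R_th + R_L) ≤ 0.0520, so R_th ≤ R_L · ε/(1−ε) = 571 kΩ × 0.0520/0.9480 = 31.3 kΩ.
(Any R1, R2 with R2/(R1+R2) = 0.421 and R1‖R2 ≤ 31.3 kΩ will meet the spec.)

R_th ≤ 31.3 kΩ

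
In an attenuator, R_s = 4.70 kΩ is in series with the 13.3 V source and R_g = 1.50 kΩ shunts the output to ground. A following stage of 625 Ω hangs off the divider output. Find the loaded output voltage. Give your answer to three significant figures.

V_out ≈ 1.14 V

The load sits in parallel with R_g: R_g‖R_L = (1500 × 625) / (1500 + 625) = 441.2 Ω.
V_out = 13.3 × 441.2 / (4700 + 441.2) = 13.3 × 441.2/5141 = 1.14 V.
(Unloaded it would have been 3.22 V.)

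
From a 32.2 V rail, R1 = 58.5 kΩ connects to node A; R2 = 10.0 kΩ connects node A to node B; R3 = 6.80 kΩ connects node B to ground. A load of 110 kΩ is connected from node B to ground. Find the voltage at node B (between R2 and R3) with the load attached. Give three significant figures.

V ≈ 2.75 V

At node B, R3 is in parallel with the load: R3‖R_L = 6.404 kΩ.
Below node A the resistance is R2 + (R3‖R_L) = 16.40 kΩ, so V_A = 32.2 × 16.40/74.90 = 7.052 V.
Then V_B = V_A × (R3‖R_L)/(R2 + R3‖R_L) = 7.052 × 6.404/16.40 = 2.75 V.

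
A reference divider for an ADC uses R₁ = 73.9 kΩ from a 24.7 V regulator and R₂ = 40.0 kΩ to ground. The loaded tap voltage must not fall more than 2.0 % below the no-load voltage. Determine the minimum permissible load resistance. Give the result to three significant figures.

Output resistance R_th = R₁‖R₂ = (73.9 × 40.0)/113.9 = 25.95 kΩ.
The fractional drop is R_th/(R_th + R_L); requiring this ≤ 0.0200 gives R_L ≥ R_th(1/0.0200 − 1) = 25.95 × 49.00 = 1.27 MΩ.

R_L(min) ≈ 1.27 MΩ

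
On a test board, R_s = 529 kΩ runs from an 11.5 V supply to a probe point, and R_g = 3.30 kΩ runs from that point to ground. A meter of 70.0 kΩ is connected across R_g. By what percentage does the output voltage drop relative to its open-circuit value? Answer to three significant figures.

4.48 %

The divider's output (Thévenin) resistance is R_s‖R_g = 3.280 kΩ.
Fractional drop under load = R_th/(R_th + R_L) = 3.280 / (3.280 + 70.0) = 0.04475.
So the output falls by 4.48 %.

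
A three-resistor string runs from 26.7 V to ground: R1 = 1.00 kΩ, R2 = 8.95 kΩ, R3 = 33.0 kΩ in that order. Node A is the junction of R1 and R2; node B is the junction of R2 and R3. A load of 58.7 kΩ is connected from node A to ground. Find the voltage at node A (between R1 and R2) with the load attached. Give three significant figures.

Below node A the series string R2+R3 = 41.95 kΩ sits in parallel with the 58.7 kΩ load: 24.47 kΩ.
V_A = 26.7 × 24.47/(1.00 + 24.47) = 25.7 V.

V ≈ 25.7 V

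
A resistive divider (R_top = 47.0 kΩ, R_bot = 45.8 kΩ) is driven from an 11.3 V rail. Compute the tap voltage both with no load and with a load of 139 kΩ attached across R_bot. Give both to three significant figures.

Open-circuit: V = 11.3 × 45.8/(47.0 + 45.8) = 5.58 V.
With the load, R_bot becomes R_bot‖R_L = 34.45 kΩ, so V = 11.3 × 34.45/81.45 = 4.78 V.

Unloaded: 5.58 V; loaded: 4.78 V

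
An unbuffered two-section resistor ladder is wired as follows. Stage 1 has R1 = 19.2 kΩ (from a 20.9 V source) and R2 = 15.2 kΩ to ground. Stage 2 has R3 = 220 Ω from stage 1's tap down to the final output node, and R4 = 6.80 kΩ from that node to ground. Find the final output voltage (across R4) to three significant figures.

Stage 2 presents R3+R4 = 7020 Ω as a load on stage 1's tap.
Stage 1's lower leg becomes R2‖(R3+R4) = 4802 Ω, so V_mid = 20.9 × 4802/24000 = 4.182 V.
Stage 2 is itself unloaded: V_out = V_mid × R4/(R3+R4) = 4.182 × 6800/7020 = 4.05 V.

V_out ≈ 4.05 V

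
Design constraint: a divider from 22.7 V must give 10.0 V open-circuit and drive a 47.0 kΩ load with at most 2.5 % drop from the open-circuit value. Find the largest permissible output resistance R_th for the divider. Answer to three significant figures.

R_th ≤ 1.21 kΩ

Loading drop = R_th/(R_th + R_L) ≤ 0.0250, so R_th ≤ R_L · ε/(1−ε) = 47.0 kΩ × 0.0250/0.9750 = 1.21 kΩ.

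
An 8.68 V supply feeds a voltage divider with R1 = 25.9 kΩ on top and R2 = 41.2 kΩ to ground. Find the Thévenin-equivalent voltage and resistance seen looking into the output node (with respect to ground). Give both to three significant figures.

V_th = 5.33 V, R_th = 15.9 kΩ

V_th is the open-circuit tap voltage: 8.68 × 41.2/(25.9 + 41.2) = 5.33 V.
With the supply zeroed, R1 and R2 appear in parallel from the tap: R_th = R1‖R2 = (25.9 × 41.2)/67.10 = 15.9 kΩ.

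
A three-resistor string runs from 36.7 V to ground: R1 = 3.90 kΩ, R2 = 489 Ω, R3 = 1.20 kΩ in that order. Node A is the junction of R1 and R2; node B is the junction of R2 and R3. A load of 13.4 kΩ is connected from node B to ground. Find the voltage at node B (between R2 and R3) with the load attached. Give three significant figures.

V ≈ 7.36 V

At node B, R3 is in parallel with the load: R3‖R_L = 1101 Ω.
Below node A the resistance is R2 + (R3‖R_L) = 1590 Ω, so V_A = 36.7 × 1590/5490 = 10.63 V.
Then V_B = V_A × (R3‖R_L)/(R2 + R3‖R_L) = 10.63 × 1101/1590 = 7.36 V.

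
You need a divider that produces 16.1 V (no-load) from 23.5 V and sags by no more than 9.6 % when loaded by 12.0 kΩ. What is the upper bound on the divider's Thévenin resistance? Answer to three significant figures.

Loading drop = R_th/(R_th + R_L) ≤ 0.0960, so R_th ≤ R_L · ε/(1−ε) = 12.0 kΩ × 0.0960/0.9040 = 1.27 kΩ.

R_th ≤ 1.27 kΩ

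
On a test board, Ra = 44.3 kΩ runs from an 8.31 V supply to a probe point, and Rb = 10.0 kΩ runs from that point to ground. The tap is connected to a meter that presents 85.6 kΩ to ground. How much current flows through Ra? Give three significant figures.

I ≈ 0.156 mA

Rb‖R_L = 8.954 kΩ, so the source sees Ra + Rb‖R_L = 53.25 kΩ.
I = 8.31 V / 53.25 kΩ = 0.156 mA.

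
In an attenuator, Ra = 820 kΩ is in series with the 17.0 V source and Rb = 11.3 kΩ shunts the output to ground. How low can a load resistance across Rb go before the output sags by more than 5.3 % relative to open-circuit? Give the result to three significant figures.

Output resistance R_th = Ra‖Rb = (820 × 11.3)/831.3 = 11.15 kΩ.
The fractional drop is R_th/(R_th + R_L); requiring this ≤ 0.0530 gives R_L ≥ R_th(1/0.0530 − 1) = 11.15 × 17.87 = 199 kΩ.

R_L(min) ≈ 199 kΩ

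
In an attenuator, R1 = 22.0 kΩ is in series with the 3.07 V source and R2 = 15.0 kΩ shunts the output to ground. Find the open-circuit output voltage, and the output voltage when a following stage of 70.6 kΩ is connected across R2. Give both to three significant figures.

Unloaded: 1.24 V; loaded: 1.10 V

Open-circuit: V = 3.07 × 15.0/(22.0 + 15.0) = 1.24 V.
With the load, R2 becomes R2‖R_L = 12.37 kΩ, so V = 3.07 × 12.37/34.37 = 1.10 V.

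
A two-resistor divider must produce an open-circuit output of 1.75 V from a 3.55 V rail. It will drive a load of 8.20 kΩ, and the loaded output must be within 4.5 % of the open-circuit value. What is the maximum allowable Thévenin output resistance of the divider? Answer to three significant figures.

R_th ≤ 386 Ω

Loading drop = R_th/(R_th + R_L) ≤ 0.0450, so R_th ≤ R_L · ε/(1−ε) = 8.20 kΩ × 0.0450/0.9550 = 386 Ω.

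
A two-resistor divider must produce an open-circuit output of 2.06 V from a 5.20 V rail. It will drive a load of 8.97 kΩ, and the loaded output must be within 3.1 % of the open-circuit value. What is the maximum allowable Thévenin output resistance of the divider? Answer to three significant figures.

Loading drop = R_th/(R_th + R_L) ≤ 0.0310, so R_th ≤ R_L · ε/(1−ε) = 8.97 kΩ × 0.0310/0.9690 = 287 Ω.

R_th ≤ 287 Ω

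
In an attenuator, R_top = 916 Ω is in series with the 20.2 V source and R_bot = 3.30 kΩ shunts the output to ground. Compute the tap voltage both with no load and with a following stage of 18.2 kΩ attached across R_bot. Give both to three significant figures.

Open-circuit: V = 20.2 × 3300/(916 + 3300) = 15.8 V.
With the load, R_bot becomes R_bot‖R_L = 2793 Ω, so V = 20.2 × 2793/3709 = 15.2 V.

Unloaded: 15.8 V; loaded: 15.2 V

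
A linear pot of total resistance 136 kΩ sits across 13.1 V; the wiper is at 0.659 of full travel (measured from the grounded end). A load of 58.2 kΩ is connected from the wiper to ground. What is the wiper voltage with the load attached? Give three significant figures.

The wiper splits the pot into (1−α)R = 46.38 kΩ above and αR = 89.62 kΩ below.
Lower section ‖ load = 35.29 kΩ.
V_wiper = 13.1 × 35.29/(46.38 + 35.29) = 5.66 V.

V ≈ 5.66 V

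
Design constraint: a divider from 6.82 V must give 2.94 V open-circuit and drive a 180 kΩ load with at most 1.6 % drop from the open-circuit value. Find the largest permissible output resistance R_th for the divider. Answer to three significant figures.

Loading drop = R_th/(R_th + R_L) ≤ 0.0160, so R_th ≤ R_L · ε/(1−ε) = 180 kΩ × 0.0160/0.9840 = 2.93 kΩ.

R_th ≤ 2.93 kΩ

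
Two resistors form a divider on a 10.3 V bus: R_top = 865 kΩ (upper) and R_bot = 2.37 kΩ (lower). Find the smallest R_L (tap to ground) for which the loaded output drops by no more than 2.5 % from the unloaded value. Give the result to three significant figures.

Output resistance R_th = R_top‖R_bot = (865 × 2.37)/867.4 = 2.364 kΩ.
The fractional drop is R_th/(R_th + R_L); requiring this ≤ 0.0250 gives R_L ≥ R_th(1/0.0250 − 1) = 2.364 × 39.00 = 92.2 kΩ.

R_L(min) ≈ 92.2 kΩ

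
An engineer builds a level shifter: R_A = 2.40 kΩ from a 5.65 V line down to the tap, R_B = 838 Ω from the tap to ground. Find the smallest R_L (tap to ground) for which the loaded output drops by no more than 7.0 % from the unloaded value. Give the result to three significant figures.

R_L(min) ≈ 8.25 kΩ

Output resistance R_th = R_A‖R_B = (2400 × 838)/3238 = 621.1 Ω.
The fractional drop is R_th/(R_th + R_L); requiring this ≤ 0.0700 gives R_L ≥ R_th(1/0.0700 − 1) = 621.1 × 13.29 = 8.25 kΩ.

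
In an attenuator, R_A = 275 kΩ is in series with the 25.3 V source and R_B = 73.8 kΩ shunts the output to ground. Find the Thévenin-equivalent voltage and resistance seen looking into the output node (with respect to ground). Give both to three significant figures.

V_th = 5.35 V, R_th = 58.2 kΩ

V_th is the open-circuit tap voltage: 25.3 × 73.8/(275 + 73.8) = 5.35 V.
With the supply zeroed, R_A and R_B appear in parallel from the tap: R_th = R_A‖R_B = (275 × 73.8)/348.8 = 58.2 kΩ.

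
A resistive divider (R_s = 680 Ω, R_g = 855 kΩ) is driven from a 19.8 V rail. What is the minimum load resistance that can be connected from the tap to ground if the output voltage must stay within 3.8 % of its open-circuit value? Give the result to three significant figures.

R_L(min) ≈ 17.2 kΩ

Output resistance R_th = R_s‖R_g = (680 × 855000)/855700 = 679.5 Ω.
The fractional drop is R_th/(R_th + R_L); requiring this ≤ 0.0380 gives R_L ≥ R_th(1/0.0380 − 1) = 679.5 × 25.32 = 17.2 kΩ.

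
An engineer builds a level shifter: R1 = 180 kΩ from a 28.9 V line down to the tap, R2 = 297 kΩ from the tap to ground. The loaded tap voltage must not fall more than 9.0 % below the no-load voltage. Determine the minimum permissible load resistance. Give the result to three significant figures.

R_L(min) ≈ 1.13 MΩ

Output resistance R_th = R1‖R2 = (180 × 297)/477.0 = 112.1 kΩ.
The fractional drop is R_th/(R_th + R_L); requiring this ≤ 0.0900 gives R_L ≥ R_th(1/0.0900 − 1) = 112.1 × 10.11 = 1.13 MΩ.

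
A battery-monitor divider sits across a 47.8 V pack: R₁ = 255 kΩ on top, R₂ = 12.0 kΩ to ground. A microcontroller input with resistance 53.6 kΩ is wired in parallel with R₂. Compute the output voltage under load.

The load sits in parallel with R₂: R₂‖R_L = (12.0 × 53.6) / (12.0 + 53.6) = 9.805 kΩ.
V_out = 47.8 × 9.805 / (255 + 9.805) = 47.8 × 9.805/264.8 = 1.77 V.

V_out ≈ 1.77 V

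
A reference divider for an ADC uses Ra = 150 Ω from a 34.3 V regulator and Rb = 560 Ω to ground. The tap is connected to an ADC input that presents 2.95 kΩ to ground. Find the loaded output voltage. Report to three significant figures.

The load sits in parallel with Rb: Rb‖R_L = (560 × 2950) / (560 + 2950) = 470.7 Ω.
V_out = 34.3 × 470.7 / (150 + 470.7) = 34.3 × 470.7/620.7 = 26.0 V.

V_out ≈ 26.0 V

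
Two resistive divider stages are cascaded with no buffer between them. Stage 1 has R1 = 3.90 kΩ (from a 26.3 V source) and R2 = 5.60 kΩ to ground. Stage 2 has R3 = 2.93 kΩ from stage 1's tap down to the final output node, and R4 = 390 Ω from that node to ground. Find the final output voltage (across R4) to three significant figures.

Stage 2 presents R3+R4 = 3320 Ω as a load on stage 1's tap.
Stage 1's lower leg becomes R2‖(R3+R4) = 2084 Ω, so V_mid = 26.3 × 2084/5984 = 9.160 V.
Stage 2 is itself unloaded: V_out = V_mid × R4/(R3+R4) = 9.160 × 390/3320 = 1.08 V.

V_out ≈ 1.08 V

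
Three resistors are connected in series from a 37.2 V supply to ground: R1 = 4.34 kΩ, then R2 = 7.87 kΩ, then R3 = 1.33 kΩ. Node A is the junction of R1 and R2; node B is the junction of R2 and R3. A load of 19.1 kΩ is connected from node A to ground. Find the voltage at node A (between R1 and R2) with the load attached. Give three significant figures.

V ≈ 21.9 V

Below node A the series string R2+R3 = 9.200 kΩ sits in parallel with the 19.1 kΩ load: 6.209 kΩ.
V_A = 37.2 × 6.209/(4.34 + 6.209) = 21.9 V.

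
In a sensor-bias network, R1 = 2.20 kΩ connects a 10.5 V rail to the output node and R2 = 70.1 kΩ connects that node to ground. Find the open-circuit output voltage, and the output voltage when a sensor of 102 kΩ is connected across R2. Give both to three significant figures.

Unloaded: 10.2 V; loaded: 9.97 V

Open-circuit: V = 10.5 × 70.1/(2.20 + 70.1) = 10.2 V.
With the load, R2 becomes R2‖R_L = 41.55 kΩ, so V = 10.5 × 41.55/43.75 = 9.97 V.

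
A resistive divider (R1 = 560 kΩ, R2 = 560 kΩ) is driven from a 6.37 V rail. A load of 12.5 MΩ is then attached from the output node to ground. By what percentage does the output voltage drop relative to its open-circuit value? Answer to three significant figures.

The divider's output (Thévenin) resistance is R1‖R2 = 280.0 kΩ.
Fractional drop under load = R_th/(R_th + R_L) = 280.0 / (280.0 + 12500) = 0.02191.
So the output falls by 2.19 %.

2.19 %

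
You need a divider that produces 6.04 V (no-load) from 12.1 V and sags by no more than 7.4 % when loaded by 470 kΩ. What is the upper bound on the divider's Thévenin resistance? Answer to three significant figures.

R_th ≤ 37.6 kΩ

Loading drop = R_th/(R_th + R_L) ≤ 0.0740, so R_th ≤ R_L · ε/(1−ε) = 470 kΩ × 0.0740/0.9260 = 37.6 kΩ.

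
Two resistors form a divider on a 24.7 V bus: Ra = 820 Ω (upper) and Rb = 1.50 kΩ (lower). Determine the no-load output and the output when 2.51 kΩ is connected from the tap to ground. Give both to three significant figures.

Open-circuit: V = 24.7 × 1500/(820 + 1500) = 16.0 V.
With the load, Rb becomes Rb‖R_L = 938.9 Ω, so V = 24.7 × 938.9/1759 = 13.2 V.

Unloaded: 16.0 V; loaded: 13.2 V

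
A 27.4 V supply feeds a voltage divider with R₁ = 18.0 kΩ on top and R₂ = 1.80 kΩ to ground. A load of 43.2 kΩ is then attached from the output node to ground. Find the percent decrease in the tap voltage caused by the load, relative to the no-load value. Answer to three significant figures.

The divider's output (Thévenin) resistance is R₁‖R₂ = 1.636 kΩ.
Fractional drop under load = R_th/(R_th + R_L) = 1.636 / (1.636 + 43.2) = 0.03650.
So the output falls by 3.65 %.

3.65 %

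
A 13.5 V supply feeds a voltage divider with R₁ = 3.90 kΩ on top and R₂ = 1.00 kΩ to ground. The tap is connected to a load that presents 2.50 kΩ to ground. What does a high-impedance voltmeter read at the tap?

V_out ≈ 2.09 V

The load sits in parallel with R₂: R₂‖R_L = (1.00 × 2.50) / (1.00 + 2.50) = 0.7143 kΩ.
V_out = 13.5 × 0.7143 / (3.90 + 0.7143) = 13.5 × 0.7143/4.614 = 2.09 V.
(Unloaded it would have been 2.76 V.)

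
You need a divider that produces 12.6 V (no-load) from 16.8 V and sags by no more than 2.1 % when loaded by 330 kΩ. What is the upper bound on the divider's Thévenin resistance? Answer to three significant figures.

R_th ≤ 7.08 kΩ

Loading drop = R_th/(R_th + R_L) ≤ 0.0210, so R_th ≤ R_L · ε/(1−ε) = 330 kΩ × 0.0210/0.9790 = 7.08 kΩ.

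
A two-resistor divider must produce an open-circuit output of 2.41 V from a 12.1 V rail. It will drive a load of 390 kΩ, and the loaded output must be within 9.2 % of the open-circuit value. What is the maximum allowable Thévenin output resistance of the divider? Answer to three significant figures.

R_th ≤ 39.5 kΩ

Loading drop = R_th/(R_th + R_L) ≤ 0.0920, so R_th ≤ R_L · ε/(1−ε) = 390 kΩ × 0.0920/0.9080 = 39.5 kΩ.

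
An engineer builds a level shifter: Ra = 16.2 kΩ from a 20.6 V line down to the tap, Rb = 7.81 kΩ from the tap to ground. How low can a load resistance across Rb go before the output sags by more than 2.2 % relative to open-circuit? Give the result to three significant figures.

R_L(min) ≈ 234 kΩ

Output resistance R_th = Ra‖Rb = (16.2 × 7.81)/24.01 = 5.270 kΩ.
The fractional drop is R_th/(R_th + R_L); requiring this ≤ 0.0220 gives R_L ≥ R_th(1/0.0220 − 1) = 5.270 × 44.45 = 234 kΩ.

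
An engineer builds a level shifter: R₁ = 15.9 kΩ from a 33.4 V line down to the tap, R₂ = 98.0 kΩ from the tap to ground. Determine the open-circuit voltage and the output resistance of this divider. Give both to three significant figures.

V_th = 28.7 V, R_th = 13.7 kΩ

V_th is the open-circuit tap voltage: 33.4 × 98.0/(15.9 + 98.0) = 28.7 V.
With the supply zeroed, R₁ and R₂ appear in parallel from the tap: R_th = R₁‖R₂ = (15.9 × 98.0)/113.9 = 13.7 kΩ.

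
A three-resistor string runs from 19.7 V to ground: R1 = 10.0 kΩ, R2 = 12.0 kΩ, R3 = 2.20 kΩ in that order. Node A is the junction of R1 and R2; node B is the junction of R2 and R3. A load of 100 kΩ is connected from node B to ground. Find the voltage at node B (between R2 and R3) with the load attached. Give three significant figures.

V ≈ 1.76 V

At node B, R3 is in parallel with the load: R3‖R_L = 2.153 kΩ.
Below node A the resistance is R2 + (R3‖R_L) = 14.15 kΩ, so V_A = 19.7 × 14.15/24.15 = 11.54 V.
Then V_B = V_A × (R3‖R_L)/(R2 + R3‖R_L) = 11.54 × 2.153/14.15 = 1.76 V.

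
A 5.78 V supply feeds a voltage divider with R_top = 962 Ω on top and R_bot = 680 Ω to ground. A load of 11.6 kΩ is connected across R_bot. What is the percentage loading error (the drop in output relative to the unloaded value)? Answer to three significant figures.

3.32 %

The divider's output (Thévenin) resistance is R_top‖R_bot = 398.4 Ω.
Fractional drop under load = R_th/(R_th + R_L) = 398.4 / (398.4 + 11600) = 0.03320.
So the output falls by 3.32 %.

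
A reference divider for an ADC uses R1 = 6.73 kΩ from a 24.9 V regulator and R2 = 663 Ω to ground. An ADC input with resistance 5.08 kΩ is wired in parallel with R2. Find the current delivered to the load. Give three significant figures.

R2‖R_L = 586.5 Ω; V_out = 24.9 × 586.5/7316 = 1.996 V.
I_L = V_out / R_L = 1.996 / 5.08 kΩ = 0.393 mA.

I_L ≈ 0.393 mA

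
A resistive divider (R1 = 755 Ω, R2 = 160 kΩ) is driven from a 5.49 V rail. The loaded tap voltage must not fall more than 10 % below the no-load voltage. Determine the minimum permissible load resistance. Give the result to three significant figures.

R_L(min) ≈ 6.76 kΩ

Output resistance R_th = R1‖R2 = (755 × 160000)/160800 = 751.5 Ω.
The fractional drop is R_th/(R_th + R_L); requiring this ≤ 0.100 gives R_L ≥ R_th(1/0.100 − 1) = 751.5 × 9.000 = 6.76 kΩ.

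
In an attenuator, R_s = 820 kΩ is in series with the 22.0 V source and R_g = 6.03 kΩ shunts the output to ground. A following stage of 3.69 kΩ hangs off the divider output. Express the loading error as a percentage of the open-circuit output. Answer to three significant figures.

61.9 %

The divider's output (Thévenin) resistance is R_s‖R_g = 5.986 kΩ.
Fractional drop under load = R_th/(R_th + R_L) = 5.986 / (5.986 + 3.69) = 0.6186.
So the output falls by 61.9 %.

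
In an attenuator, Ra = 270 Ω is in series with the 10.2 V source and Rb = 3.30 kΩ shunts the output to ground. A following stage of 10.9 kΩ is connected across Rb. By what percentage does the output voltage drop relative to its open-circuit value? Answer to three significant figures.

2.24 %

The divider's output (Thévenin) resistance is Ra‖Rb = 249.6 Ω.
Fractional drop under load = R_th/(R_th + R_L) = 249.6 / (249.6 + 10900) = 0.02238.
So the output falls by 2.24 %.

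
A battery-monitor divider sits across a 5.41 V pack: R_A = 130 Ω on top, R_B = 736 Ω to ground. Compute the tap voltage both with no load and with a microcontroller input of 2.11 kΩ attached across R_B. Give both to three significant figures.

Unloaded: 4.60 V; loaded: 4.37 V

Open-circuit: V = 5.41 × 736/(130 + 736) = 4.60 V.
With the load, R_B becomes R_B‖R_L = 545.7 Ω, so V = 5.41 × 545.7/675.7 = 4.37 V.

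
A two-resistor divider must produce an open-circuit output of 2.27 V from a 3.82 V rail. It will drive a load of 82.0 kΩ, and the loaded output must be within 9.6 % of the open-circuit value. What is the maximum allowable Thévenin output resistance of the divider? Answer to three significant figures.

Loading drop = R_th/(R_th + R_L) ≤ 0.0960, so R_th ≤ R_L · ε/(1−ε) = 82.0 kΩ × 0.0960/0.9040 = 8.71 kΩ.
(Any R1, R2 with R2/(R1+R2) = 0.594 and R1‖R2 ≤ 8.71 kΩ will meet the spec.)

R_th ≤ 8.71 kΩ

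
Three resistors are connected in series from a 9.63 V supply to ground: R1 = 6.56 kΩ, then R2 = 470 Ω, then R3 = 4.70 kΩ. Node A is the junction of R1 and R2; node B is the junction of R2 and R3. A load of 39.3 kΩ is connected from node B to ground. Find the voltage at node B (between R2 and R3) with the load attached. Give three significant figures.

V ≈ 3.60 V

At node B, R3 is in parallel with the load: R3‖R_L = 4198 Ω.
Below node A the resistance is R2 + (R3‖R_L) = 4668 Ω, so V_A = 9.63 × 4668/11230 = 4.004 V.
Then V_B = V_A × (R3‖R_L)/(R2 + R3‖R_L) = 4.004 × 4198/4668 = 3.60 V.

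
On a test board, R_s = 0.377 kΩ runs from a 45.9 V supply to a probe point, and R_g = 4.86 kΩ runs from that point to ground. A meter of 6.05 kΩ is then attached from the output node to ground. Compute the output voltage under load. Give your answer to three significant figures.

The load sits in parallel with R_g: R_g‖R_L = (4860 × 6050) / (4860 + 6050) = 2695 Ω.
V_out = 45.9 × 2695 / (377 + 2695) = 45.9 × 2695/3072 = 40.3 V.

V_out ≈ 40.3 V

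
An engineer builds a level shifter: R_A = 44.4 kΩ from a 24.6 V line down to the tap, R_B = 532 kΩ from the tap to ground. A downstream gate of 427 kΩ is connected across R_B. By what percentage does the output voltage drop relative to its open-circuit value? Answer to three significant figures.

8.76 %

The divider's output (Thévenin) resistance is R_A‖R_B = 40.98 kΩ.
Fractional drop under load = R_th/(R_th + R_L) = 40.98 / (40.98 + 427) = 0.08757.
So the output falls by 8.76 %.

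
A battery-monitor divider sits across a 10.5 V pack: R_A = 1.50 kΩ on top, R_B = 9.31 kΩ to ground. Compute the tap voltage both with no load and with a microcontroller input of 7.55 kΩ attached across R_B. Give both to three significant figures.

Open-circuit: V = 10.5 × 9.31/(1.50 + 9.31) = 9.04 V.
With the load, R_B becomes R_B‖R_L = 4.169 kΩ, so V = 10.5 × 4.169/5.669 = 7.72 V.

Unloaded: 9.04 V; loaded: 7.72 V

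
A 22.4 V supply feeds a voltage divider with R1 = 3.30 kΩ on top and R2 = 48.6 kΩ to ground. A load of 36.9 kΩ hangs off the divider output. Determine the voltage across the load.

The load sits in parallel with R2: R2‖R_L = (48.6 × 36.9) / (48.6 + 36.9) = 20.97 kΩ.
V_out = 22.4 × 20.97 / (3.30 + 20.97) = 22.4 × 20.97/24.27 = 19.4 V.

V_out ≈ 19.4 V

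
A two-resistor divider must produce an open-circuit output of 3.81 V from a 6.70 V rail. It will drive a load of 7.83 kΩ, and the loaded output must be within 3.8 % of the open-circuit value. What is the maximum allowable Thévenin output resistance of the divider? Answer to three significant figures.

R_th ≤ 309 Ω

Loading drop = R_th/(R_th + R_L) ≤ 0.0380, so R_th ≤ R_L · ε/(1−ε) = 7.83 kΩ × 0.0380/0.9620 = 309 Ω.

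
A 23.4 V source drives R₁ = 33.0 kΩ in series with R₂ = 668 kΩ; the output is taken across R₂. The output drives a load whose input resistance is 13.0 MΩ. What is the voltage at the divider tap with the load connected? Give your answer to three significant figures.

The load sits in parallel with R₂: R₂‖R_L = (668 × 13000) / (668 + 13000) = 635.4 kΩ.
V_out = 23.4 × 635.4 / (33.0 + 635.4) = 23.4 × 635.4/668.4 = 22.2 V.

V_out ≈ 22.2 V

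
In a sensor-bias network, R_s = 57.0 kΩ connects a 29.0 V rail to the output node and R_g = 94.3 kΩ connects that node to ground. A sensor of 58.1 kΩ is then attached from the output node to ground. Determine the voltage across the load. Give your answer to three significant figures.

V_out ≈ 11.2 V

The load sits in parallel with R_g: R_g‖R_L = (94.3 × 58.1) / (94.3 + 58.1) = 35.95 kΩ.
V_out = 29.0 × 35.95 / (57.0 + 35.95) = 29.0 × 35.95/92.95 = 11.2 V.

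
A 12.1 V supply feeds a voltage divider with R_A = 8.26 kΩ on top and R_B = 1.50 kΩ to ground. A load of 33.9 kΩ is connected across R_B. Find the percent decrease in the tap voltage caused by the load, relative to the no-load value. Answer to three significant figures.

3.61 %

The divider's output (Thévenin) resistance is R_A‖R_B = 1.269 kΩ.
Fractional drop under load = R_th/(R_th + R_L) = 1.269 / (1.269 + 33.9) = 0.03610.
So the output falls by 3.61 %.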